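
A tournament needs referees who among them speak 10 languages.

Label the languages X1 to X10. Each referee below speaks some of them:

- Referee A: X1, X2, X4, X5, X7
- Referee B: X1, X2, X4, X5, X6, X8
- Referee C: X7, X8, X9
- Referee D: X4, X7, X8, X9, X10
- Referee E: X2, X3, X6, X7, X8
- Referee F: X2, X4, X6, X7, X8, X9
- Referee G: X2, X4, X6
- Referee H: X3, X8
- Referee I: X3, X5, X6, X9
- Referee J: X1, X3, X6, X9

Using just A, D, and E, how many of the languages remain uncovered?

0

Union of A, D, E = {X1, X2, X3, X4, X5, X6, X7, X8, X9, X10} — that's every language, so 0 are uncovered.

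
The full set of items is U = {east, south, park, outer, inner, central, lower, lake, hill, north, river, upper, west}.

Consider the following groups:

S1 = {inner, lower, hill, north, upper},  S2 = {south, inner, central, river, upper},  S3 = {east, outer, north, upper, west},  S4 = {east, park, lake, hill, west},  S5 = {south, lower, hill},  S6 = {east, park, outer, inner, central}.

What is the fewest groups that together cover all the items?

S2 and S3 and S4 and S5 together: S2 ∪ S3 ∪ S4 ∪ S5 = {east, south, park, outer, inner, central, lower, lake, hill, north, river, upper, west} — every item is covered.
No 3 of the 6 groups cover everything (all 20 combinations miss at least one item), so 4 is optimal.

4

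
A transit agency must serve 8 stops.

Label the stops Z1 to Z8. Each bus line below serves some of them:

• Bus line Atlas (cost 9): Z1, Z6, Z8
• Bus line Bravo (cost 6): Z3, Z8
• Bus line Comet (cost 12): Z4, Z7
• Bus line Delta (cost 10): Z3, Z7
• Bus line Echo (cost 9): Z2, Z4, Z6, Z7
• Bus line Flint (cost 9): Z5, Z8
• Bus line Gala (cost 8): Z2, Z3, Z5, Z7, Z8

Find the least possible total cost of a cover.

26

Atlas, Echo, Gala together cover every stop (Atlas ∪ Echo ∪ Gala = {Z1, Z2, Z3, Z4, Z5, Z6, Z7, Z8}); total cost 9 + 9 + 8 = 26.
No covering selection has total cost below 26.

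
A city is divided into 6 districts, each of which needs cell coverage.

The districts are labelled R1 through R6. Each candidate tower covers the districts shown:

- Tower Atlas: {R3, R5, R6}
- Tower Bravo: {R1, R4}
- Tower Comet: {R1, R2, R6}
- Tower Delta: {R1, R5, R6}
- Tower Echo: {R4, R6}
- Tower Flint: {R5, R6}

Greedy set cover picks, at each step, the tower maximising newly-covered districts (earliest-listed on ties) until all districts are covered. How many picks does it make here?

Greedy: pick Atlas (covers 3 new) → pick Bravo (covers 2 new) → pick Comet (covers 1 new). Total picks: 3.

3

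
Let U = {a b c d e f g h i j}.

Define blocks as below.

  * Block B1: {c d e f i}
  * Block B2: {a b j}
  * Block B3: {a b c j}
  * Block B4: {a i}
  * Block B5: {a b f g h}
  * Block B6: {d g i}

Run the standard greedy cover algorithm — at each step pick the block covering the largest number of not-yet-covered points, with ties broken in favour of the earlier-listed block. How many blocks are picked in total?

Greedy: pick B1 (covers 5 new) → pick B5 (covers 4 new) → pick B2 (covers 1 new). Total picks: 3.

3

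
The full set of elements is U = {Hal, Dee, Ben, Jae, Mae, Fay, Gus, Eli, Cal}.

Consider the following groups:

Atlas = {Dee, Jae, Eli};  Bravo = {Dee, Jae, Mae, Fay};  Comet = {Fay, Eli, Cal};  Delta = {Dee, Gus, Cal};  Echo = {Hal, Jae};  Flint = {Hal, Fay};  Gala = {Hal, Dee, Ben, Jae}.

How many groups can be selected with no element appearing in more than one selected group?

Atlas, Flint are pairwise disjoint (Atlas={Dee,Jae,Eli}; Flint={Hal,Fay}).
Every remaining group overlaps one of these, and no 3 of the listed groups are pairwise disjoint, so 2 is the maximum.

2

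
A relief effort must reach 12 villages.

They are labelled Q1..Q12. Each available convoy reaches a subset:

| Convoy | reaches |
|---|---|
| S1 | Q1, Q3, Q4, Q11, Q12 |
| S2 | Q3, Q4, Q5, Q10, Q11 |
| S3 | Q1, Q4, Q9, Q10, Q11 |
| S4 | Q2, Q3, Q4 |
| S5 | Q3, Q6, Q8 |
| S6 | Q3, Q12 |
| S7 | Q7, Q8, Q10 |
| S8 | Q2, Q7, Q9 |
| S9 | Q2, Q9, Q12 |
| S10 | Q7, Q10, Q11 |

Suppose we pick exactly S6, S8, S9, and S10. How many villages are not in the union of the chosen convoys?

5

Union of S6, S8, S9, S10 = {Q2, Q3, Q7, Q9, Q10, Q11, Q12}.
Not covered: Q1, Q4, Q5, Q6, Q8 — 5 villages.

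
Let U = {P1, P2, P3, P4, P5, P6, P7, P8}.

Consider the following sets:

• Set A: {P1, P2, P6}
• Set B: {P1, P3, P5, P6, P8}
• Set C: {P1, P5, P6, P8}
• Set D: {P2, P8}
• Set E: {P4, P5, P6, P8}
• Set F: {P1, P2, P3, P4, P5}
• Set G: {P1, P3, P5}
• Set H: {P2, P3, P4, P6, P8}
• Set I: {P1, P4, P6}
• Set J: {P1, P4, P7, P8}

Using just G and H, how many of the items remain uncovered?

1

Union of G, H = {P1, P2, P3, P4, P5, P6, P8}.
Not covered: P7 — 1 item.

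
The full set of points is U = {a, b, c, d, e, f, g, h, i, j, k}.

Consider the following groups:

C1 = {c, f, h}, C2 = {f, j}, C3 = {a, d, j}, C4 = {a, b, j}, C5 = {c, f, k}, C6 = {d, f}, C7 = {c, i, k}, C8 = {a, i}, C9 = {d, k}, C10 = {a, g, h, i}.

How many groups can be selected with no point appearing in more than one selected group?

C1, C4, C9 are pairwise disjoint (C1={c,f,h}; C4={a,b,j}; C9={d,k}).
Every remaining group overlaps one of these, and no 4 of the listed groups are pairwise disjoint, so 3 is the maximum.

3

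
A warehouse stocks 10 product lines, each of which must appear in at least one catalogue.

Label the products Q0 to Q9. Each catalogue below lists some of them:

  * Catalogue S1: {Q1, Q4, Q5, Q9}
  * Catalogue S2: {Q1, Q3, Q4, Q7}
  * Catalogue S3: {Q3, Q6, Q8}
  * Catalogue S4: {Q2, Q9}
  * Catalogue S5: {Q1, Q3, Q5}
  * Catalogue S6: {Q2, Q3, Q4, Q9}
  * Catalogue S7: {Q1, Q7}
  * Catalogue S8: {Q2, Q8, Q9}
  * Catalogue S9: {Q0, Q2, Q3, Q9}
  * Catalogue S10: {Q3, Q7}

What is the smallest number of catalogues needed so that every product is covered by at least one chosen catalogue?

4

Take {S2, S3, S5, S9}. Their union is {Q0, Q1, Q2, Q3, Q4, Q5, Q6, Q7, Q8, Q9}, which is all 10 products.
No 3 of the 10 catalogues cover everything (all 120 combinations miss at least one product), so 4 is optimal.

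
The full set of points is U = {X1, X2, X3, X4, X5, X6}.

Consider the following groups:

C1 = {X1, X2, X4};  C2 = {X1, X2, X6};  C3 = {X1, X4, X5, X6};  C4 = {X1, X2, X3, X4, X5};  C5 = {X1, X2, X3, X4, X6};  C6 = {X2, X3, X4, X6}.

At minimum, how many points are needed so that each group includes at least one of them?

2

H = {X2, X6} meets every group (each contains at least one member of H), and |H| = 2.
No single point lies in every group, so at least 2 are needed and 2 is optimal.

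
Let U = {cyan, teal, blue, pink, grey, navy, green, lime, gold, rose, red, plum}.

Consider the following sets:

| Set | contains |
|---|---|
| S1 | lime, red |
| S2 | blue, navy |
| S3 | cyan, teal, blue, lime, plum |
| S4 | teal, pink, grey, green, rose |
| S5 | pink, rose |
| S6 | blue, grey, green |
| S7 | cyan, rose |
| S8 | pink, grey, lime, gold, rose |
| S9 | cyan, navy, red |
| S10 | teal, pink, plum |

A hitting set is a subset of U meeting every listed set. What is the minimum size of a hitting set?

H = {cyan, blue, pink, lime} meets every set (each contains at least one member of H), and |H| = 4.
The sets S1, S6, S7, S10 are pairwise disjoint, so any hitting set needs a separate point for each — at least 4. Hence 4 is optimal.

4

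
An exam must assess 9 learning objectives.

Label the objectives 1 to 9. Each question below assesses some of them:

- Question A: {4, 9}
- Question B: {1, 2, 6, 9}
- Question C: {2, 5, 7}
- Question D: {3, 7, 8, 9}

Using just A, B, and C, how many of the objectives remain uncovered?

2

Union of A, B, C = {1, 2, 4, 5, 6, 7, 9}.
Not covered: 3, 8 — 2 objectives.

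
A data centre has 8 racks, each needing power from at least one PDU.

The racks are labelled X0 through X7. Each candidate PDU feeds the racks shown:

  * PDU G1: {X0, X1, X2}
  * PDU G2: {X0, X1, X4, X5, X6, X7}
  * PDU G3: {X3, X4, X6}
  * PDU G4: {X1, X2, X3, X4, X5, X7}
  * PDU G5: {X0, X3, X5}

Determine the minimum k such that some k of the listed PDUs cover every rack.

G2 and G4 together: G2 ∪ G4 = {X0, X1, X2, X3, X4, X5, X6, X7} — every rack is covered.
No single PDU has all 8 racks (the largest, G2, has 6), so 2 is optimal.

2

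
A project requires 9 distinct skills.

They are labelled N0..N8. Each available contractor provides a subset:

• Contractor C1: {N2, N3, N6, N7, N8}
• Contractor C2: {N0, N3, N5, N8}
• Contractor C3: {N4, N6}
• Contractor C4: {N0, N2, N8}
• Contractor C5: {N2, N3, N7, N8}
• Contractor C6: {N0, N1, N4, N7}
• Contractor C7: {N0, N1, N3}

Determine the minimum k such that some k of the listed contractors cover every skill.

3

C1 and C2 and C6 together: C1 ∪ C2 ∪ C6 = {N0, N1, N2, N3, N4, N5, N6, N7, N8} — every skill is covered.
Only C2 contains N5, so C2 is forced; the remaining 5 skills need at least 2 more contractors (each remaining contractor adds at most 3) — so at least 3 contractors are needed, and 3 is optimal.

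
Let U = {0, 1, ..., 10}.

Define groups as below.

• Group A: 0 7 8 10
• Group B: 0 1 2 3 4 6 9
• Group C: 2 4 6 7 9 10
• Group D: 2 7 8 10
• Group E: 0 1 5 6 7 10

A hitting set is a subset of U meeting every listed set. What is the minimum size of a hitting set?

The 2 items {6, 10} hit every group.
No single item lies in every group, so at least 2 are needed and 2 is optimal.

2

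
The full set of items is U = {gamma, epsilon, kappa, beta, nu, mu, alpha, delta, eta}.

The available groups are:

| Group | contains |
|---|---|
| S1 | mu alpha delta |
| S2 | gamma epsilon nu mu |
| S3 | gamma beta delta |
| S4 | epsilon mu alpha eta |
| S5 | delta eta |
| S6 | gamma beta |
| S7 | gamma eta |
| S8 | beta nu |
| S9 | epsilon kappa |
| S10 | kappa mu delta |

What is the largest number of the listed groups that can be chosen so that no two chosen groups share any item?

4

S1, S7, S8, S9 are pairwise disjoint (S1={mu,alpha,delta}; S7={gamma,eta}; S8={beta,nu}; S9={epsilon,kappa}).
Every remaining group overlaps one of these, and no 5 of the listed groups are pairwise disjoint, so 4 is the maximum.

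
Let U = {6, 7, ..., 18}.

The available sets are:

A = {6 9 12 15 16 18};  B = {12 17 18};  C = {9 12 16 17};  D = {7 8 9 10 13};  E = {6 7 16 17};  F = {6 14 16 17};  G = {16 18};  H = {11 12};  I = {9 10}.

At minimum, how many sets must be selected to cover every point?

A and D and F and H together: A ∪ D ∪ F ∪ H = {6, 7, 8, 9, 10, 11, 12, 13, 14, 15, 16, 17, 18} — every point is covered.
Only H contains 11, so H is forced; the remaining 11 points need at least 3 more sets (each remaining set adds at most 5) — so at least 4 sets are needed, and 4 is optimal.

4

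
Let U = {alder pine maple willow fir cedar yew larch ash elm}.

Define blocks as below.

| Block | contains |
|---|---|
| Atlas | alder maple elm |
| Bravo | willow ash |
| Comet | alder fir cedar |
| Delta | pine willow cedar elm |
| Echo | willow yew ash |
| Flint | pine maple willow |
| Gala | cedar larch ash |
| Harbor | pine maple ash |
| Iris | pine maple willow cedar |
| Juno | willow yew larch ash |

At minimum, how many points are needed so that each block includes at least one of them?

3

Take H = {alder, pine, ash}. Each listed block contains at least one of these, so H is a hitting set of size 3.
No choice of 2 points meets every block, so 3 is the minimum.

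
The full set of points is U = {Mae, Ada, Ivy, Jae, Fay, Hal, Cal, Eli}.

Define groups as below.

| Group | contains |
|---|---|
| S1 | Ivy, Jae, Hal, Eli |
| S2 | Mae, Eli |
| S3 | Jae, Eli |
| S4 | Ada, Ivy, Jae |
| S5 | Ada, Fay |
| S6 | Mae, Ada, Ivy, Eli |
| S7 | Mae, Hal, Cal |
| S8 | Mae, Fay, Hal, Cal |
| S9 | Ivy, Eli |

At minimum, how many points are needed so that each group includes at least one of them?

H = {Ada, Cal, Eli} meets every group (each contains at least one member of H), and |H| = 3.
The groups S5, S7, S9 are pairwise disjoint, so any hitting set needs a separate point for each — at least 3. Hence 3 is optimal.

3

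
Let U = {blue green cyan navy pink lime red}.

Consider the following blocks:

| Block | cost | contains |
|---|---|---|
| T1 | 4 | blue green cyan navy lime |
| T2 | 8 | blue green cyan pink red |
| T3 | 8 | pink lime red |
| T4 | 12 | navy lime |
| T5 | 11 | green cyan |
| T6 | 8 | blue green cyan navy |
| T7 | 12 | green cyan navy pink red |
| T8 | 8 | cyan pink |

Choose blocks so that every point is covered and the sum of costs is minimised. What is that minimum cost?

12

T1, T2 together cover every point (T1 ∪ T2 = {blue, green, cyan, navy, pink, lime, red}); total cost 4 + 8 = 12.
No covering selection has total cost below 12.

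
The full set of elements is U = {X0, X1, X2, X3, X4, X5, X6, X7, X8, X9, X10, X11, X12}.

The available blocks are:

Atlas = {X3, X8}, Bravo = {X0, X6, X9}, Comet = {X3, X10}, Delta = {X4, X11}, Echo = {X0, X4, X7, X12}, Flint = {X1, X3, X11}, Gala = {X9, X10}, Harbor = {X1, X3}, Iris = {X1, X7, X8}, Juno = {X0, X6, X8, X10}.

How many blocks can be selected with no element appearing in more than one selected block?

Bravo, Comet, Delta, Iris are pairwise disjoint (Bravo={X0,X6,X9}; Comet={X3,X10}; Delta={X4,X11}; Iris={X1,X7,X8}).
Every remaining block overlaps one of these, and no 5 of the listed blocks are pairwise disjoint, so 4 is the maximum.

4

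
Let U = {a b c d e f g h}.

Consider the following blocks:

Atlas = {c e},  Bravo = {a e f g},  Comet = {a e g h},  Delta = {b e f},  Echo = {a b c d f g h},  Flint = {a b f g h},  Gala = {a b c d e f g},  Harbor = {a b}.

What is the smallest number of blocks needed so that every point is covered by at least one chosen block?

Take {Bravo, Echo}. Their union is {a, b, c, d, e, f, g, h}, which is all 8 points.
No single block has all 8 points (the largest, Echo, has 7), so 2 is optimal.

2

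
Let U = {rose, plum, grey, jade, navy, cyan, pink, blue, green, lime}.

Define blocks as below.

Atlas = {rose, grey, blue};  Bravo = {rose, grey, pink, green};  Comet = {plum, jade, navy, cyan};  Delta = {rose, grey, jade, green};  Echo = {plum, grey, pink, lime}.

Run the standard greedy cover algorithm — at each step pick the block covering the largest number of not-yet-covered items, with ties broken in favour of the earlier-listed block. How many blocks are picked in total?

4

Greedy: pick Bravo (covers 4 new) → pick Comet (covers 4 new) → pick Atlas (covers 1 new) → pick Echo (covers 1 new). Total picks: 4.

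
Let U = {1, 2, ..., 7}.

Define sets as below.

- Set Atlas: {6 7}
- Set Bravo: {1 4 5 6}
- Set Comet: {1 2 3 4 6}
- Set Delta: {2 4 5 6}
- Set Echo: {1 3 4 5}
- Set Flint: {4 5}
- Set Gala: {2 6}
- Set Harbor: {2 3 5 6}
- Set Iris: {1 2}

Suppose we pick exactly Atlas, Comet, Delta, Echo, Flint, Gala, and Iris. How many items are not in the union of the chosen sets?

0

Union of Atlas, Comet, Delta, Echo, Flint, Gala, Iris = {1, 2, 3, 4, 5, 6, 7} — that's every item, so 0 are uncovered.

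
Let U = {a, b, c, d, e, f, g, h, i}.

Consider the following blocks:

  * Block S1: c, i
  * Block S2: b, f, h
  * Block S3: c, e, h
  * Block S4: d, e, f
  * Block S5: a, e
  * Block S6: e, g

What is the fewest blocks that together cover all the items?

Take {S1, S2, S4, S5, S6}. Their union is {a, b, c, d, e, f, g, h, i}, which is all 9 items.
No 4 of the 6 blocks cover everything (all 15 combinations miss at least one item), so 5 is optimal.

5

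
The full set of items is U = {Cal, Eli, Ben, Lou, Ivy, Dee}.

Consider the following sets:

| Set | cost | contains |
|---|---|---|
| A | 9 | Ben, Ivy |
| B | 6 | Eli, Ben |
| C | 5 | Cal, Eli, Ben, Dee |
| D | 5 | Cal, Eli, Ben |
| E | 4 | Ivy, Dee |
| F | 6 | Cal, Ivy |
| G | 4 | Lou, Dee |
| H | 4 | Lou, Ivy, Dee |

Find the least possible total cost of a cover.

9

D, H together cover every item (D ∪ H = {Cal, Eli, Ben, Lou, Ivy, Dee}); total cost 5 + 4 = 9.
No covering selection has total cost below 9.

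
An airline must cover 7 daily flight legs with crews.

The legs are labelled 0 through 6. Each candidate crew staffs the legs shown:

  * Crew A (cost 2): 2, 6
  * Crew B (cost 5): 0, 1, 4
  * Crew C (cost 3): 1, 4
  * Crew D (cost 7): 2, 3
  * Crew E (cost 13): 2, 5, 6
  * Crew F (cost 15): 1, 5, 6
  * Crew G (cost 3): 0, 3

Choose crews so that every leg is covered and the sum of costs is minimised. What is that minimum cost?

19

C, E, G together cover every leg (C ∪ E ∪ G = {0, 1, 2, 3, 4, 5, 6}); total cost 3 + 13 + 3 = 19.
The greedy pick A, C, G, E costs 21; no covering selection beats 19.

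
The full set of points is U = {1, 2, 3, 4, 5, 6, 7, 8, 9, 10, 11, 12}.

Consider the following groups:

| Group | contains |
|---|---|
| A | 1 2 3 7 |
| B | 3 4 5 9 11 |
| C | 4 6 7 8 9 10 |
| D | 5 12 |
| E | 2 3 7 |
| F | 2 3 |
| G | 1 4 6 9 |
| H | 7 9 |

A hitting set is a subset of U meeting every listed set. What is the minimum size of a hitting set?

Take T = {2, 5, 9}. Each listed group contains at least one of these, so T is a hitting set of size 3.
The groups D, E, G are pairwise disjoint, so any hitting set needs a separate point for each — at least 3. Hence 3 is optimal.

3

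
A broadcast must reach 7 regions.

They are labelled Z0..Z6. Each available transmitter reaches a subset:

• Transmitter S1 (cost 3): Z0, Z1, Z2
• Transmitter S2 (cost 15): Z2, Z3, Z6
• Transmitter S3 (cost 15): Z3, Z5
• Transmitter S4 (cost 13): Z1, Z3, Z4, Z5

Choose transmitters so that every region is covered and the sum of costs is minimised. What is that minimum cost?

S1, S2, S4 together cover every region (S1 ∪ S2 ∪ S4 = {Z0, Z1, Z2, Z3, Z4, Z5, Z6}); total cost 3 + 15 + 13 = 31.
No covering selection has total cost below 31.

31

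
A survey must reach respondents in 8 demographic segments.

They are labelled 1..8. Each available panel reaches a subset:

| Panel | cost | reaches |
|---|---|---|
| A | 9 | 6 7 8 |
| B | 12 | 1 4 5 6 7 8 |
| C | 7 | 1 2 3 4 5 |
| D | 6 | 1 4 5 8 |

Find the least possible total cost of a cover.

16

A, C together cover every segment (A ∪ C = {1, 2, 3, 4, 5, 6, 7, 8}); total cost 9 + 7 = 16.
No covering selection has total cost below 16.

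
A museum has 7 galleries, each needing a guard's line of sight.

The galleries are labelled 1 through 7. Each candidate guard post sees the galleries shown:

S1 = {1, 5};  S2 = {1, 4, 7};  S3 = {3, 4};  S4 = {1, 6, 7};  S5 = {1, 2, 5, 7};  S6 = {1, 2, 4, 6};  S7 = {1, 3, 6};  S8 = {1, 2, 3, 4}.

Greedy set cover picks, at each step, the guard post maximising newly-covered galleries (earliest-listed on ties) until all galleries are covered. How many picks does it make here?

3

Greedy: pick S5 (covers 4 new) → pick S3 (covers 2 new) → pick S4 (covers 1 new). Total picks: 3.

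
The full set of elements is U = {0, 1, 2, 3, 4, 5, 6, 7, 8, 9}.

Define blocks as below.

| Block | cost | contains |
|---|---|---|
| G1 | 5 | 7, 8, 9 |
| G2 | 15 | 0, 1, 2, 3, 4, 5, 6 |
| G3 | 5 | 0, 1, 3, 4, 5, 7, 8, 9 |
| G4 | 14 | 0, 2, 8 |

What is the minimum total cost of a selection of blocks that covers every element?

G2, G3 together cover every element (G2 ∪ G3 = {0, 1, 2, 3, 4, 5, 6, 7, 8, 9}); total cost 15 + 5 = 20.
No covering selection has total cost below 20.

20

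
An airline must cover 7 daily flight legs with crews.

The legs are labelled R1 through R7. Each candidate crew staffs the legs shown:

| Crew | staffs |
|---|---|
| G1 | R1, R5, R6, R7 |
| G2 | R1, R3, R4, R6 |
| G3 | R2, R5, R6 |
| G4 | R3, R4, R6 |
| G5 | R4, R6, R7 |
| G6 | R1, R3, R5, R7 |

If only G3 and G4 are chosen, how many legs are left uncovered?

2

Union of G3, G4 = {R2, R3, R4, R5, R6}.
Not covered: R1, R7 — 2 legs.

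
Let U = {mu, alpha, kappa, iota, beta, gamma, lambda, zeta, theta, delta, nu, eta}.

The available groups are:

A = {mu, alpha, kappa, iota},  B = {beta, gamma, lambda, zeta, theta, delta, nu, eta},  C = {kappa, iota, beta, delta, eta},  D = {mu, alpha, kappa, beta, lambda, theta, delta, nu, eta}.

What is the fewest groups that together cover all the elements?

2

A and B together: A ∪ B = {mu, alpha, kappa, iota, beta, gamma, lambda, zeta, theta, delta, nu, eta} — every element is covered.
No single group has all 12 elements (the largest, D, has 9), so 2 is optimal.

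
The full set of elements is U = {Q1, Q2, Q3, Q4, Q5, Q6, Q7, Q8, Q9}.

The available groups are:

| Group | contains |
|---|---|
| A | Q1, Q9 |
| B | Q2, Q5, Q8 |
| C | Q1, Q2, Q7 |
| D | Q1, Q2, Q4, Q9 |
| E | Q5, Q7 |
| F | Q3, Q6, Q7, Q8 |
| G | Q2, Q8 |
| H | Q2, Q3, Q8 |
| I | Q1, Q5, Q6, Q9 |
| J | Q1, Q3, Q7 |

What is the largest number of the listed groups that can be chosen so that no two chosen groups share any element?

3

A, E, H are pairwise disjoint (A={Q1,Q9}; E={Q5,Q7}; H={Q2,Q3,Q8}).
Every remaining group overlaps one of these, and no 4 of the listed groups are pairwise disjoint, so 3 is the maximum.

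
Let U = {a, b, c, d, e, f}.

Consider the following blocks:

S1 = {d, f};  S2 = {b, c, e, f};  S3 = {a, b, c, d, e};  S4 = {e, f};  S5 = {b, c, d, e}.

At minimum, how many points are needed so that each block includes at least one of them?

The 2 points {d, f} hit every block.
No single point lies in every block, so at least 2 are needed and 2 is optimal.

2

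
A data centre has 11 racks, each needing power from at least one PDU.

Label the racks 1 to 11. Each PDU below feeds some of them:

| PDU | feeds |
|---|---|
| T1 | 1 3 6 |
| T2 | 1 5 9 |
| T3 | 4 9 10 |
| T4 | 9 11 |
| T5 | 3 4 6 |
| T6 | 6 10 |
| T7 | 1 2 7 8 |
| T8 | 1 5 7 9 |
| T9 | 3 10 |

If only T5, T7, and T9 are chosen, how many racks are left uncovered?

Union of T5, T7, T9 = {1, 2, 3, 4, 6, 7, 8, 10}.
Not covered: 5, 9, 11 — 3 racks.

3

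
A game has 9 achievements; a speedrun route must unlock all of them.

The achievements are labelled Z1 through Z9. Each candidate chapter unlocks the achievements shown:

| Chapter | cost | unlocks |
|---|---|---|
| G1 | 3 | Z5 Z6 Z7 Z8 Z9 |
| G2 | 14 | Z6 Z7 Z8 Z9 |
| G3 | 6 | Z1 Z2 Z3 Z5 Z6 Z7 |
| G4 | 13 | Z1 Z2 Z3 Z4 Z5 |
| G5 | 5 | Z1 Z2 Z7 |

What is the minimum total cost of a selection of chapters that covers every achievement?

G1, G4 together cover every achievement (G1 ∪ G4 = {Z1, Z2, Z3, Z4, Z5, Z6, Z7, Z8, Z9}); total cost 3 + 13 = 16.
The greedy pick G1, G3, G4 costs 22; no covering selection beats 16.

16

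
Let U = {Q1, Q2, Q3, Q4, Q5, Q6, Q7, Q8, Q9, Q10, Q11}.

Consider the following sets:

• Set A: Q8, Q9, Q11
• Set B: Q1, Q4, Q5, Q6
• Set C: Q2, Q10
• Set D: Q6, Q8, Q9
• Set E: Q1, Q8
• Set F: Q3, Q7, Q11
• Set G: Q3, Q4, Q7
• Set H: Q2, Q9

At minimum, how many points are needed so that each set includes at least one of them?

Take T = {Q1, Q2, Q7, Q9}. Each listed set contains at least one of these, so T is a hitting set of size 4.
No choice of 3 points meets every set, so 4 is the minimum.

4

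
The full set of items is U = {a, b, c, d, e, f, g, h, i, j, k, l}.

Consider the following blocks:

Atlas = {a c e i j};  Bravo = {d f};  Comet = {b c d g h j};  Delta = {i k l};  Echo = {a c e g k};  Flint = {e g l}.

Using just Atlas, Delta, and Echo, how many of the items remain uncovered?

Union of Atlas, Delta, Echo = {a, c, e, g, i, j, k, l}.
Not covered: b, d, f, h — 4 items.

4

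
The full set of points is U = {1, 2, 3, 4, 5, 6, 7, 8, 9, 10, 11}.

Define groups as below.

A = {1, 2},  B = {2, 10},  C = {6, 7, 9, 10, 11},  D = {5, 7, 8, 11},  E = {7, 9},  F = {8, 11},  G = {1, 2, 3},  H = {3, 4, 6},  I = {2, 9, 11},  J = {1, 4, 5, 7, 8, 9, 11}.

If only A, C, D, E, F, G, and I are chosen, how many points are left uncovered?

1

Union of A, C, D, E, F, G, I = {1, 2, 3, 5, 6, 7, 8, 9, 10, 11}.
Not covered: 4 — 1 point.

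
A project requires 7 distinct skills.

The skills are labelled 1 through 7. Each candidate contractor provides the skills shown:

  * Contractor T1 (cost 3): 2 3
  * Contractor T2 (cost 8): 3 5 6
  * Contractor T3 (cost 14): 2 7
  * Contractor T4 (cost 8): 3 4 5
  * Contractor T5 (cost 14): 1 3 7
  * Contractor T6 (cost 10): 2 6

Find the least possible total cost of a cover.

32

T4, T5, T6 together cover every skill (T4 ∪ T5 ∪ T6 = {1, 2, 3, 4, 5, 6, 7}); total cost 8 + 14 + 10 = 32.
The greedy pick T1, T2, T5, T4 costs 33; no covering selection beats 32.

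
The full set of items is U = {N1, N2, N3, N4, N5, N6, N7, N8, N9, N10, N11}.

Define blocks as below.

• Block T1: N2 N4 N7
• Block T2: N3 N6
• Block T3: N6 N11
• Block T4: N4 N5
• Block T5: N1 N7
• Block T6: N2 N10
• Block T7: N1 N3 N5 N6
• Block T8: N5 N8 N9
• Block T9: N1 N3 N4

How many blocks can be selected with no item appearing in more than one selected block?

4

T3, T4, T5, T6 are pairwise disjoint (T3={N6,N11}; T4={N4,N5}; T5={N1,N7}; T6={N2,N10}).
Every remaining block overlaps one of these, and no 5 of the listed blocks are pairwise disjoint, so 4 is the maximum.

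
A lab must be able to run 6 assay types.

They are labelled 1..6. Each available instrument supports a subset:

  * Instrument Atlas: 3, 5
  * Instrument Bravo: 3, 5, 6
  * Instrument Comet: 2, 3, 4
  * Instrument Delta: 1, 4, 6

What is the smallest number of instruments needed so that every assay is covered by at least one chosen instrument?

Take {Atlas, Comet, Delta}. Their union is {1, 2, 3, 4, 5, 6}, which is all 6 assays.
Only Delta contains 1, so Delta is forced; the remaining 3 assays need at least 2 more instruments (each remaining instrument adds at most 2) — so at least 3 instruments are needed, and 3 is optimal.

3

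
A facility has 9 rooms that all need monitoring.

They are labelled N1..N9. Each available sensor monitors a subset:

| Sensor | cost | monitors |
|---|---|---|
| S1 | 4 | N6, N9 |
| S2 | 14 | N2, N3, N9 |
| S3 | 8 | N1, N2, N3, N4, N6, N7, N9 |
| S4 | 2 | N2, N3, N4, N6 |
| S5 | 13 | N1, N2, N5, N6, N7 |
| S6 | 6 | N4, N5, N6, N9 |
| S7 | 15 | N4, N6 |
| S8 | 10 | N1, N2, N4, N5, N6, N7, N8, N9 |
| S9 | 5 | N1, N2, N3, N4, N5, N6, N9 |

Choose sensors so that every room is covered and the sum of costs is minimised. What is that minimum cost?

12

S4, S8 together cover every room (S4 ∪ S8 = {N1, N2, N3, N4, N5, N6, N7, N8, N9}); total cost 2 + 10 = 12.
The greedy pick S4, S9, S8 costs 17; no covering selection beats 12.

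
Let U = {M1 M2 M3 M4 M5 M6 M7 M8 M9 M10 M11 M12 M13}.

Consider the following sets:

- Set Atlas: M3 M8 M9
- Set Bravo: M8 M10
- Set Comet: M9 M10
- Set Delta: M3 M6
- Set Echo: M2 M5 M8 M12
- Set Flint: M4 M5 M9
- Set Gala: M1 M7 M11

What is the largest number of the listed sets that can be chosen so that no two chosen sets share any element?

Comet, Delta, Echo, Gala are pairwise disjoint (Comet={M9,M10}; Delta={M3,M6}; Echo={M2,M5,M8,M12}; Gala={M1,M7,M11}).
Every remaining set overlaps one of these, and no 5 of the listed sets are pairwise disjoint, so 4 is the maximum.

4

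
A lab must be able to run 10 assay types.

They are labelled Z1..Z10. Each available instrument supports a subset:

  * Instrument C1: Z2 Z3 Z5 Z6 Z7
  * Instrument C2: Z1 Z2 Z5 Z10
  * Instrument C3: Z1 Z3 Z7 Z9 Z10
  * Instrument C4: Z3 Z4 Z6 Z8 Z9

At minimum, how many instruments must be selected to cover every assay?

Take {C1, C3, C4}. Their union is {Z1, Z2, Z3, Z4, Z5, Z6, Z7, Z8, Z9, Z10}, which is all 10 assays.
Only C4 contains Z4, so C4 is forced; the remaining 5 assays need at least 2 more instruments (each remaining instrument adds at most 4) — so at least 3 instruments are needed, and 3 is optimal.

3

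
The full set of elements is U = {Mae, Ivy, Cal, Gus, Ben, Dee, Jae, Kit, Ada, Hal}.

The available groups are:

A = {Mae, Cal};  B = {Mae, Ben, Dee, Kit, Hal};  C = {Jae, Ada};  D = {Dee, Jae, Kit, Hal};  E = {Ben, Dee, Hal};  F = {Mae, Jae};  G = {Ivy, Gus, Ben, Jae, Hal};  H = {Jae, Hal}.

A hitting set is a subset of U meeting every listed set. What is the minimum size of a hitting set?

The 3 elements {Mae, Dee, Jae} hit every group.
The groups A, C, E are pairwise disjoint, so any hitting set needs a separate element for each — at least 3. Hence 3 is optimal.

3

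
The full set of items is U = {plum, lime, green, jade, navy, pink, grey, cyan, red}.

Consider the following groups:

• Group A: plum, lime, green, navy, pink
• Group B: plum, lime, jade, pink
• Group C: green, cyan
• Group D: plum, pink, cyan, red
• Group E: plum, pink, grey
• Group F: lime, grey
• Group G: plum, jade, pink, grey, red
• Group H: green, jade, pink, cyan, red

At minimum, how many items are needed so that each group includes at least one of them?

The 3 items {plum, lime, green} hit every group.
No choice of 2 items meets every group, so 3 is the minimum.

3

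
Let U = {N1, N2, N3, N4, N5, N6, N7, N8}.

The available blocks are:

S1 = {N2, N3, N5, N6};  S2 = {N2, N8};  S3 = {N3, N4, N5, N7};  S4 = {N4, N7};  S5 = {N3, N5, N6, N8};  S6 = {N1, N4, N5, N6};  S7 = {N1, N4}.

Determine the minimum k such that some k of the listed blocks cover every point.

S2, S3, and S6 cover everything between them: the union {N1, N2, N3, N4, N5, N6, N7, N8} is all of U.
No 2 of the 7 blocks cover everything (all 21 combinations miss at least one point), so 3 is optimal.

3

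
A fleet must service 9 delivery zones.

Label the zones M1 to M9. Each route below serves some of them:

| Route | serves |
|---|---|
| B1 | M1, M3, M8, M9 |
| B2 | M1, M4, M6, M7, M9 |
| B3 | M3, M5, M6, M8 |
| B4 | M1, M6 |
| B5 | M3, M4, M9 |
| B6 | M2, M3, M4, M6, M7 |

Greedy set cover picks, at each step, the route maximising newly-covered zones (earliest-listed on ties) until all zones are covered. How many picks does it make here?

3

Greedy: pick B2 (covers 5 new) → pick B3 (covers 3 new) → pick B6 (covers 1 new). Total picks: 3.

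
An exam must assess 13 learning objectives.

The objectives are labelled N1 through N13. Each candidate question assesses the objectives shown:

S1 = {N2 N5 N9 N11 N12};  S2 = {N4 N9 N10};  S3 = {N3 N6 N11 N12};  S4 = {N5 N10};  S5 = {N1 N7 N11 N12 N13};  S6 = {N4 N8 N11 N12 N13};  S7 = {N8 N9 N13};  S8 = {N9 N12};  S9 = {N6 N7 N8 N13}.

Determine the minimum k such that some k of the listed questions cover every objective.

Take {S1, S2, S3, S5, S7}. Their union is {N1, N2, N3, N4, N5, N6, N7, N8, N9, N10, N11, N12, N13}, which is all 13 objectives.
No 4 of the 9 questions cover everything (all 126 combinations miss at least one objective), so 5 is optimal.

5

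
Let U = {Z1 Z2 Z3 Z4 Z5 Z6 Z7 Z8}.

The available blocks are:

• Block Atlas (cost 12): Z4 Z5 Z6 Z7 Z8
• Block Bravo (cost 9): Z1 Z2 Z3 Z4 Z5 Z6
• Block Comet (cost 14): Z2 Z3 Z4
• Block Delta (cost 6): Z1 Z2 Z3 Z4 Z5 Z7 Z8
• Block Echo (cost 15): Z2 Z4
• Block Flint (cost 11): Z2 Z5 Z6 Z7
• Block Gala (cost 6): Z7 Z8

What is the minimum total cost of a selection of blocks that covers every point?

Bravo, Gala together cover every point (Bravo ∪ Gala = {Z1, Z2, Z3, Z4, Z5, Z6, Z7, Z8}); total cost 9 + 6 = 15.
No covering selection has total cost below 15.

15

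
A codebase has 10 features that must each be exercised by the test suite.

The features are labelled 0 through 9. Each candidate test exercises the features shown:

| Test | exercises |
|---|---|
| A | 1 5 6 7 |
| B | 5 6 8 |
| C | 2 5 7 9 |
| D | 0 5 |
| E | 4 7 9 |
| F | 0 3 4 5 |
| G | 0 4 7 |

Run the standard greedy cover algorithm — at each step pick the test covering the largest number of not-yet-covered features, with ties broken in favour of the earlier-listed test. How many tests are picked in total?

Greedy: pick A (covers 4 new) → pick F (covers 3 new) → pick C (covers 2 new) → pick B (covers 1 new). Total picks: 4.

4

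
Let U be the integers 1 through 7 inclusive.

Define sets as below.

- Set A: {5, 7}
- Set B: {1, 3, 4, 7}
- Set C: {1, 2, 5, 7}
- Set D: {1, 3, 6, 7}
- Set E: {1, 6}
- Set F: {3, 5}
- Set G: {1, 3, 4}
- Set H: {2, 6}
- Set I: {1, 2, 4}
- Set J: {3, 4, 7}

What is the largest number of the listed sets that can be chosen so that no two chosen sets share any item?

A, G, H are pairwise disjoint (A={5,7}; G={1,3,4}; H={2,6}).
Every remaining set overlaps one of these, and no 4 of the listed sets are pairwise disjoint, so 3 is the maximum.

3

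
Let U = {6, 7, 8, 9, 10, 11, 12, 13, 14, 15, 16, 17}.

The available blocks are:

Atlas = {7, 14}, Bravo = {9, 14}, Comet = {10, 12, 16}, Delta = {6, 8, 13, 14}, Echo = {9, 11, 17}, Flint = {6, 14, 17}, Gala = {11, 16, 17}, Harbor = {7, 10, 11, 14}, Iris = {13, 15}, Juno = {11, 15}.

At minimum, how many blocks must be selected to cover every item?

Atlas, Comet, Delta, Echo, and Iris cover everything between them: the union {6, 7, 8, 9, 10, 11, 12, 13, 14, 15, 16, 17} is all of U.
No 4 of the 10 blocks cover everything (all 210 combinations miss at least one item), so 5 is optimal.

5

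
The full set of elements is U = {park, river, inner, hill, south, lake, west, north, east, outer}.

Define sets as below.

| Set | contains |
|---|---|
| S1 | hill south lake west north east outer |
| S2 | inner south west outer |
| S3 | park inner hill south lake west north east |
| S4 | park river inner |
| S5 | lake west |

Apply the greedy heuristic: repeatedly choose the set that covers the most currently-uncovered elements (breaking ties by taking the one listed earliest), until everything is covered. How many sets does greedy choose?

Greedy: pick S3 (covers 8 new) → pick S1 (covers 1 new) → pick S4 (covers 1 new). Total picks: 3.
(The true minimum cover uses only 2 sets, so greedy is not optimal here.)

3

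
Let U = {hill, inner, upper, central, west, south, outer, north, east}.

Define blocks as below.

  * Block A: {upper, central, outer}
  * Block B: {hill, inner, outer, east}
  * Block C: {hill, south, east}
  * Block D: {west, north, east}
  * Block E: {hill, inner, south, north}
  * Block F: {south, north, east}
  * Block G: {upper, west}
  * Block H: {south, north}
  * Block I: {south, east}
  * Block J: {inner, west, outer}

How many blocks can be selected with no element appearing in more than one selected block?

B, G, H are pairwise disjoint (B={hill,inner,outer,east}; G={upper,west}; H={south,north}).
Every remaining block overlaps one of these, and no 4 of the listed blocks are pairwise disjoint, so 3 is the maximum.

3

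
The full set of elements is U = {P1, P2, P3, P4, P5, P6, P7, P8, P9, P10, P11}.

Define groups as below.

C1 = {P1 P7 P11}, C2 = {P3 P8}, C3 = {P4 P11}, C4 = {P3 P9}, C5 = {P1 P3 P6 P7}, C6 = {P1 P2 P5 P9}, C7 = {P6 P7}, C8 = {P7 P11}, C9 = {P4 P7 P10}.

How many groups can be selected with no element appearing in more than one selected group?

C2, C3, C6, C7 are pairwise disjoint (C2={P3,P8}; C3={P4,P11}; C6={P1,P2,P5,P9}; C7={P6,P7}).
Every remaining group overlaps one of these, and no 5 of the listed groups are pairwise disjoint, so 4 is the maximum.

4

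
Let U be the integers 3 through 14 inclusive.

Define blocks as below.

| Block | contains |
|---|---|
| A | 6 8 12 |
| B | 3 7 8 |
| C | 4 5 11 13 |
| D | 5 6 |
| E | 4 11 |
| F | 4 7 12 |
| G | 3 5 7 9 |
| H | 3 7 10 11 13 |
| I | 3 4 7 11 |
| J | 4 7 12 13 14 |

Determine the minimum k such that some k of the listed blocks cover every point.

A, G, H, and J cover everything between them: the union {3, 4, 5, 6, 7, 8, 9, 10, 11, 12, 13, 14} is all of U.
Only H contains 10, so H is forced; the remaining 7 points need at least 3 more blocks (each remaining block adds at most 3) — so at least 4 blocks are needed, and 4 is optimal.

4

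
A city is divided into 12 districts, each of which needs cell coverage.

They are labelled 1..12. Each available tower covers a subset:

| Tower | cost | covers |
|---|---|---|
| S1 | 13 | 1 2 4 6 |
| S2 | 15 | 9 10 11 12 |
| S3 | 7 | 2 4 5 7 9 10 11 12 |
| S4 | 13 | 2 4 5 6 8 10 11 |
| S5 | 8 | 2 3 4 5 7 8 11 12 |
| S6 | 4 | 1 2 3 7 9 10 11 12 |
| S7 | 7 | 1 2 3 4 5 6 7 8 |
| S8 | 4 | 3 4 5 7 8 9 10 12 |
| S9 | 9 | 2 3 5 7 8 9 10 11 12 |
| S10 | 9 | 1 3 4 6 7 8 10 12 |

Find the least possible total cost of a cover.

S6, S7 together cover every district (S6 ∪ S7 = {1, 2, 3, 4, 5, 6, 7, 8, 9, 10, 11, 12}); total cost 4 + 7 = 11.
The greedy pick S6, S8, S7 costs 15; no covering selection beats 11.

11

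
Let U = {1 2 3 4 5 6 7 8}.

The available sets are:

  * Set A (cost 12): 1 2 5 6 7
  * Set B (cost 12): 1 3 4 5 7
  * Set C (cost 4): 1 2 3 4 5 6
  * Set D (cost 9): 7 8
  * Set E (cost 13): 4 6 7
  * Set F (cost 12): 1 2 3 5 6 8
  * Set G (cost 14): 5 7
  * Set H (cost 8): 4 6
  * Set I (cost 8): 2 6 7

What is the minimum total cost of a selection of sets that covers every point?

13

C, D together cover every point (C ∪ D = {1, 2, 3, 4, 5, 6, 7, 8}); total cost 4 + 9 = 13.
No covering selection has total cost below 13.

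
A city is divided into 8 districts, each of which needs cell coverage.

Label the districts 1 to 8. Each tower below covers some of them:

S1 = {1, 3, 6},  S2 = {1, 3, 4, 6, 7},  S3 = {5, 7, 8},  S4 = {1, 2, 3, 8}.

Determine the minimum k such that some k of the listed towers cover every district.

S2 and S3 and S4 together: S2 ∪ S3 ∪ S4 = {1, 2, 3, 4, 5, 6, 7, 8} — every district is covered.
Only S4 contains 2, so S4 is forced; the remaining 4 districts need at least 2 more towers (each remaining tower adds at most 3) — so at least 3 towers are needed, and 3 is optimal.

3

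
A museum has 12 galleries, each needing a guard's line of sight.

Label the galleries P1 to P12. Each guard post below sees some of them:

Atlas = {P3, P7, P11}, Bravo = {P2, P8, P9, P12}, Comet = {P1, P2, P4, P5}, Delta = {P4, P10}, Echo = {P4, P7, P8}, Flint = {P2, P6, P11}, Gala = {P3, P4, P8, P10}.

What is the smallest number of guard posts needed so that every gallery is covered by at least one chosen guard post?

5

Bravo and Comet and Echo and Flint and Gala together: Bravo ∪ Comet ∪ Echo ∪ Flint ∪ Gala = {P1, P2, P3, P4, P5, P6, P7, P8, P9, P10, P11, P12} — every gallery is covered.
No 4 of the 7 guard posts cover everything (all 35 combinations miss at least one gallery), so 5 is optimal.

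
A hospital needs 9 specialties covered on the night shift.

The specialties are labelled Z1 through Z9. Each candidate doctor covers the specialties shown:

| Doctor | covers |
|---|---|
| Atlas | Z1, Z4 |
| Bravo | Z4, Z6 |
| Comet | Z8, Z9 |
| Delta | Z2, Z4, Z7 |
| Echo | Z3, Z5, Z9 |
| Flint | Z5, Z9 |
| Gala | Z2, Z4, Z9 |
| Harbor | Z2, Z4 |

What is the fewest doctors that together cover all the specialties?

5

Atlas and Bravo and Comet and Delta and Echo together: Atlas ∪ Bravo ∪ Comet ∪ Delta ∪ Echo = {Z1, Z2, Z3, Z4, Z5, Z6, Z7, Z8, Z9} — every specialty is covered.
No 4 of the 8 doctors cover everything (all 70 combinations miss at least one specialty), so 5 is optimal.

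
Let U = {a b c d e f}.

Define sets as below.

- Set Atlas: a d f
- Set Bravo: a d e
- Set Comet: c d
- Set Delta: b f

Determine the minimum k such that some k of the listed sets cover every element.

3

Bravo and Comet and Delta together: Bravo ∪ Comet ∪ Delta = {a, b, c, d, e, f} — every element is covered.
Only Delta contains b, so Delta is forced; the remaining 4 elements need at least 2 more sets (each remaining set adds at most 3) — so at least 3 sets are needed, and 3 is optimal.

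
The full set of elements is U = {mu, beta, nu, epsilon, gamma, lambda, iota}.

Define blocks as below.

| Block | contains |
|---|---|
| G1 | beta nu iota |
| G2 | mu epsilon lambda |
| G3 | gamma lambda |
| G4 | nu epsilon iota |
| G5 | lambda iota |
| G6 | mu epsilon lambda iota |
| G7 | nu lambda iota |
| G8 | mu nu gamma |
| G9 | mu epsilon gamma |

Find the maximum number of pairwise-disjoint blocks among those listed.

G3, G4 are pairwise disjoint (G3={gamma,lambda}; G4={nu,epsilon,iota}).
Every remaining block overlaps one of these, and no 3 of the listed blocks are pairwise disjoint, so 2 is the maximum.

2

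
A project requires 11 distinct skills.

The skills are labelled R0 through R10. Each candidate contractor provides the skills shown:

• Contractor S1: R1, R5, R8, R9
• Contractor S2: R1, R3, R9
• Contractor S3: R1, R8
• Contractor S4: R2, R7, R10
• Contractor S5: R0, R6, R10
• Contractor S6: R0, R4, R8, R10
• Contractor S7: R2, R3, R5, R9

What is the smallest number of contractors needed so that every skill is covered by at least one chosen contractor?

5

Take {S1, S2, S4, S5, S6}. Their union is {R0, R1, R2, R3, R4, R5, R6, R7, R8, R9, R10}, which is all 11 skills.
No 4 of the 7 contractors cover everything (all 35 combinations miss at least one skill), so 5 is optimal.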